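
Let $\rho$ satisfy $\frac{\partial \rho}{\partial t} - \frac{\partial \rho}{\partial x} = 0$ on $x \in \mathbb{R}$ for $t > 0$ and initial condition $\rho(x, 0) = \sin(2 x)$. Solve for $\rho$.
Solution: By characteristics ($dx/dt = -1$), $\rho(x,t) = f(x + t)$ with $f = \rho( \cdot , 0)$.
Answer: $\rho(x, t) = \sin(2 t + 2 x)$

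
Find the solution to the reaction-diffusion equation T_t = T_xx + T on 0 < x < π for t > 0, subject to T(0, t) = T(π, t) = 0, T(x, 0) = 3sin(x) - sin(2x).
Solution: Substitute T = exp(t)u, i.e. u = exp(-t)T.
By the product rule, T_t = exp(t)(u_t + u), T_xx = exp(t)u_xx.
Substituting into the PDE and dividing by exp(t): u_t + u = u_xx + u.
The lower-order terms cancel, leaving the standard heat equation u_t = u_xx.
Initial data for u: u(x,0) = T(x,0) = 3sin(x) - sin(2x). The boundary conditions carry over: u(0,t) = u(π,t) = 0.
Solve for u:
  Using separation of variables u = X(x)G(t):
  Eigenfunctions: sin(nx), n = 1, 2, 3, ...
  General solution: u(x, t) = Σ c_n sin(nx) exp(-n² t)
  Matching u(x,0) = 3sin(x) - sin(2x) term by term: c_1=3, c_2=-1.
Hence u(x,t) = 3exp(-t)sin(x) - exp(-4t)sin(2x).
Transform back: T(x,t) = exp(t)u(x,t).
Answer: T(x, t) = 3sin(x) - exp(-3t)sin(2x)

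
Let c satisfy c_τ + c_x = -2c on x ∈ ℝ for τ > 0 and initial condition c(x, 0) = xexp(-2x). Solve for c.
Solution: Substitute c = exp(-2x)u.
Then c_x = exp(-2x)(u_x - 2u), c_τ = exp(-2x)u_τ; substituting and dividing by exp(-2x), the lower-order terms cancel: u_τ + u_x = 0 (standard advection equation).
Data for u: u(x,0) = exp(2x)c(x,0) = x.
By characteristics (dx/dτ = 1), u(x,τ) = f(x - τ) with f = u(·, 0).
So u(x,τ) = x - τ, and c(x,τ) = exp(-2x)u(x,τ).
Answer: c(x, τ) = xexp(-2x) - τexp(-2x)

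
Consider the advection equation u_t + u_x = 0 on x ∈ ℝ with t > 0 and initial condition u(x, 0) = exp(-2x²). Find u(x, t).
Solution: By method of characteristics (waves move right with speed 1):
Along characteristics x - t = const, u is constant, so u(x,t) = f(x - t) with f = u(·, 0).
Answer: u(x, t) = exp(-2(-t + x)²)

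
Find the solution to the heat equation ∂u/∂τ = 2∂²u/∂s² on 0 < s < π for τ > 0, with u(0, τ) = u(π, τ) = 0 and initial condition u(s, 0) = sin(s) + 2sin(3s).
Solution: Separating variables: u = Σ c_n exp(-2n²τ) sin(ns). From u(s,0) = sin(s) + 2sin(3s): c_1=1, c_3=2.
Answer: u(s, τ) = exp(-2τ)sin(s) + 2exp(-18τ)sin(3s)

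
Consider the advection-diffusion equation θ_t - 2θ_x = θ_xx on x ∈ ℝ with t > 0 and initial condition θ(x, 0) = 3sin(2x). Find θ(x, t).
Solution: Moving frame: η = x + 2t, σ = t, θ = u(η,σ), so θ_t = u_σ + 2u_η and θ_xx = u_ηη.
Hence θ_t - 2θ_x = u_σ and the PDE becomes the heat equation u_σ = u_ηη on η ∈ ℝ.
Initial data: u(η,0) = θ(η,0) = 3sin(2η). Each mode sin(nη) decays as exp(-n²σ) on ℝ, so u(η,σ) = Σ c_n exp(-n²σ) sin(nη) with c_2=3: u(η,σ) = 3exp(-4σ)sin(2η).
Substituting back: θ(x,t) = u(x + 2t, t).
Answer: θ(x, t) = 3exp(-4t)sin(4t + 2x)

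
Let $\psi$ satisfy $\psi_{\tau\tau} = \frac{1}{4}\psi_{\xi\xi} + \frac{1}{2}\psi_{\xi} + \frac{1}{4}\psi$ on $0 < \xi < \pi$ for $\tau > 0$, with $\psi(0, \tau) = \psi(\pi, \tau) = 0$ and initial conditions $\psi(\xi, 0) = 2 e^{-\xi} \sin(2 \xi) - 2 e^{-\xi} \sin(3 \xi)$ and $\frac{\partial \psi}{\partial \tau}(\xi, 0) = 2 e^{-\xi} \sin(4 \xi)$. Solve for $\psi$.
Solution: Substitute $\psi = e^{-\xi}u$.
Then $\psi_{\xi} = e^{-\xi}(u_{\xi} - u)$, $\psi_{\xi\xi} = e^{-\xi}(u_{\xi\xi} - 2u_{\xi} + u)$, $\psi_{\tau\tau} = e^{-\xi}u_{\tau\tau}$; substituting and dividing by $e^{-\xi}$, the lower-order terms cancel: $u_{\tau\tau} = \frac{1}{4}u_{\xi\xi}$ (standard wave equation).
Data for $u$: $u(\xi,0) = e^{\xi}\psi(\xi,0) = 2 \sin(2 \xi) - 2 \sin(3 \xi)$; $u_{\tau}(\xi,0) = e^{\xi}\psi_{\tau}(\xi,0) = 2 \sin(4 \xi)$. The boundary conditions carry over: $u(0,\tau) = u(\pi,\tau) = 0$.
Separating variables: $u = \sum [A_n \cos(\omega_n \tau) + B_n \sin(\omega_n \tau)] \sin(n\xi)$, $\omega_n = n/2$. From ICs ($B_n$ = velocity coefficient / $\omega_n$): $A_2=2, A_3=-2, B_4=1$.
So $u(\xi,\tau) = 2 \sin(2 \xi) \cos(\tau) - 2 \sin(3 \xi) \cos(3 \tau/2) + \sin(4 \xi) \sin(2 \tau)$, and $\psi(\xi,\tau) = e^{-\xi}u(\xi,\tau)$.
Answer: $\psi(\xi, \tau) = e^{-\xi} \sin(2 \tau) \sin(4 \xi) + 2 e^{-\xi} \sin(2 \xi) \cos(\tau) - 2 e^{-\xi} \sin(3 \xi) \cos(3 \tau/2)$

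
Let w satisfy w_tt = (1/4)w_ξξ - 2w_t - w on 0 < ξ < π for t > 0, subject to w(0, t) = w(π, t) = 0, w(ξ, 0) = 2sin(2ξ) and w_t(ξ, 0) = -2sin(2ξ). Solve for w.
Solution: Substitute w = exp(-t)u, i.e. u = exp(t)w.
By the product rule, w_t = exp(-t)(u_t - u), w_tt = exp(-t)(u_tt - 2u_t + u), w_ξξ = exp(-t)u_ξξ.
Substituting into the PDE and dividing by exp(-t): u_tt - 2u_t + u = (1/4)u_ξξ - 2(u_t - u) - u.
The lower-order terms cancel, leaving the standard wave equation u_tt = (1/4)u_ξξ.
Initial data for u: u(ξ,0) = w(ξ,0) = 2sin(2ξ); u_t(ξ,0) = w_t(ξ,0) + w(ξ,0) = 0. The boundary conditions carry over: u(0,t) = u(π,t) = 0.
Solve for u:
  Using separation of variables u = X(ξ)T(t):
  Eigenfunctions: sin(nξ), n = 1, 2, 3, ...
  General solution: u(ξ, t) = Σ [A_n cos(n t/2) + B_n sin(n t/2)] sin(nξ)
  From u(ξ,0) = 2sin(2ξ): A_2=2. From u_t(ξ,0) = 0: all B_n = 0.
Hence u(ξ,t) = 2sin(2ξ)cos(t).
Transform back: w(ξ,t) = exp(-t)u(ξ,t).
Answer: w(ξ, t) = 2exp(-t)sin(2ξ)cos(t)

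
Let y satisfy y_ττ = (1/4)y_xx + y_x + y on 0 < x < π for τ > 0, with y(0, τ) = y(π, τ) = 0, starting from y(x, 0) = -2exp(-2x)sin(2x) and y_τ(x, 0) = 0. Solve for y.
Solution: Substitute y = exp(-2x)u.
Then y_x = exp(-2x)(u_x - 2u), y_xx = exp(-2x)(u_xx - 4u_x + 4u), y_ττ = exp(-2x)u_ττ; substituting and dividing by exp(-2x), the lower-order terms cancel: u_ττ = (1/4)u_xx (standard wave equation).
Data for u: u(x,0) = exp(2x)y(x,0) = -2sin(2x); u_τ(x,0) = exp(2x)y_τ(x,0) = 0. The boundary conditions carry over: u(0,τ) = u(π,τ) = 0.
Separating variables: u = Σ [A_n cos(ω_n τ) + B_n sin(ω_n τ)] sin(nx), ω_n = n/2. From ICs: A_2=-2.
So u(x,τ) = -2sin(2x)cos(τ), and y(x,τ) = exp(-2x)u(x,τ).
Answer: y(x, τ) = -2exp(-2x)sin(2x)cos(τ)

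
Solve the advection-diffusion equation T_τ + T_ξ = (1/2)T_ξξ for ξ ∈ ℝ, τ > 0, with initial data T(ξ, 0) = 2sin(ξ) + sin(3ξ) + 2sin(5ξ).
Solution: Change to a moving frame: let η = ξ - τ, σ = τ and write T(ξ,τ) = u(η,σ).
By the chain rule T_τ = u_σ - u_η, T_ξ = u_η, T_ξξ = u_ηη.
Then T_τ + T_ξ = u_σ: the advection term cancels and the PDE becomes the heat equation u_σ = (1/2)u_ηη on η ∈ ℝ.
Initial data: u(η,0) = T(η,0) = 2sin(η) + sin(3η) + 2sin(5η).
On η ∈ ℝ each mode satisfies (sin(nη))″ = -n² sin(nη), so exp(-n²σ/2) sin(nη) solves the heat equation; by superposition u(η,σ) = Σ c_n exp(-n²σ/2) sin(nη).
Reading off the coefficients: c_1=2, c_3=1, c_5=2, so u(η,σ) = 2exp(-σ/2)sin(η) + exp(-9σ/2)sin(3η) + 2exp(-25σ/2)sin(5η).
Substituting back η = ξ - τ, σ = τ: T(ξ,τ) = u(ξ - τ, τ).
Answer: T(ξ, τ) = 2exp(-τ/2)sin(ξ - τ) + exp(-9τ/2)sin(3ξ - 3τ) + 2exp(-25τ/2)sin(5ξ - 5τ)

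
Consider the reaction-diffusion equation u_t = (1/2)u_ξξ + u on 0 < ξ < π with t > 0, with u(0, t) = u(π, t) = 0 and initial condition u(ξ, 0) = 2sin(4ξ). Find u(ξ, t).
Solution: Substitute u = exp(t)w, i.e. w = exp(-t)u.
By the product rule, u_t = exp(t)(w_t + w), u_ξξ = exp(t)w_ξξ.
Substituting into the PDE and dividing by exp(t): w_t + w = (1/2)w_ξξ + w.
The lower-order terms cancel, leaving the standard heat equation w_t = (1/2)w_ξξ.
Initial data for w: w(ξ,0) = u(ξ,0) = 2sin(4ξ). The boundary conditions carry over: w(0,t) = w(π,t) = 0.
Solve for w:
  Using separation of variables w = X(ξ)T(t):
  Eigenfunctions: sin(nξ), n = 1, 2, 3, ...
  General solution: w(ξ, t) = Σ c_n sin(nξ) exp(-n² t/2)
  Matching w(ξ,0) = 2sin(4ξ) term by term: c_4=2.
Hence w(ξ,t) = 2exp(-8t)sin(4ξ).
Transform back: u(ξ,t) = exp(t)w(ξ,t).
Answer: u(ξ, t) = 2exp(-7t)sin(4ξ)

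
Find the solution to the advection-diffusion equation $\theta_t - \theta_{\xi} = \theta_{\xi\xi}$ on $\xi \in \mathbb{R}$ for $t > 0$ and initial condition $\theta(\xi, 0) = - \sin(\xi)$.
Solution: Moving frame: $\eta = \xi + t$, $\sigma = t$, $\theta = u(\eta,\sigma)$, so $\theta_t = u_{\sigma} + u_{\eta}$ and $\theta_{\xi\xi} = u_{\eta\eta}$.
Hence $\theta_t - \theta_{\xi} = u_{\sigma}$ and the PDE becomes the heat equation $u_{\sigma} = u_{\eta\eta}$ on $\eta \in \mathbb{R}$.
Initial data: $u(\eta,0) = \theta(\eta,0) = - \sin(\eta)$. Each mode $\sin(n\eta)$ decays as $e^{-n^2\sigma}$ on $\mathbb{R}$, so $u(\eta,\sigma) = \sum c_n e^{-n^2\sigma} \sin(n\eta)$ with $c_1=-1$: $u(\eta,\sigma) = - e^{-\sigma} \sin(\eta)$.
Substituting back: $\theta(\xi,t) = u(\xi + t, t)$.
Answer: $\theta(\xi, t) = - e^{-t} \sin(\xi + t)$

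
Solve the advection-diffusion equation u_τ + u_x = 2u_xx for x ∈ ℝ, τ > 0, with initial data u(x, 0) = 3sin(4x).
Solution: Moving frame: η = x - τ, σ = τ, u = w(η,σ), so u_τ = w_σ - w_η and u_xx = w_ηη.
Hence u_τ + u_x = w_σ and the PDE becomes the heat equation w_σ = 2w_ηη on η ∈ ℝ.
Initial data: w(η,0) = u(η,0) = 3sin(4η). Each mode sin(nη) decays as exp(-2n²σ) on ℝ, so w(η,σ) = Σ c_n exp(-2n²σ) sin(nη) with c_4=3: w(η,σ) = 3exp(-32σ)sin(4η).
Substituting back: u(x,τ) = w(x - τ, τ).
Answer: u(x, τ) = 3exp(-32τ)sin(4x - 4τ)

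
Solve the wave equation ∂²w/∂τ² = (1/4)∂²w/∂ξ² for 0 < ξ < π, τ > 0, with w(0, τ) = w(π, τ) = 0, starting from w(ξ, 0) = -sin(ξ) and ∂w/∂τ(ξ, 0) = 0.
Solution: Using separation of variables w = X(ξ)T(τ):
Eigenfunctions: sin(nξ), n = 1, 2, 3, ...
General solution: w(ξ, τ) = Σ [A_n cos(n τ/2) + B_n sin(n τ/2)] sin(nξ)
From w(ξ,0) = -sin(ξ): A_1=-1. From w_τ(ξ,0) = 0: all B_n = 0.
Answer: w(ξ, τ) = -sin(ξ)cos(τ/2)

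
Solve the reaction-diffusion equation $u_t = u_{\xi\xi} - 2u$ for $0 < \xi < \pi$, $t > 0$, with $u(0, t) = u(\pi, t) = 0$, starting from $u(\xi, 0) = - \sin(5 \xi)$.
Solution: Substitute $u = e^{-2t}w$.
Then $u_t = e^{-2t}(w_t - 2w)$, $u_{\xi\xi} = e^{-2t}w_{\xi\xi}$; substituting and dividing by $e^{-2t}$, the lower-order terms cancel: $w_t = w_{\xi\xi}$ (standard heat equation).
Data for $w$: $w(\xi,0) = u(\xi,0) = - \sin(5 \xi)$. The boundary conditions carry over: $w(0,t) = w(\pi,t) = 0$.
Separating variables: $w = \sum c_n e^{-n^2t} \sin(n\xi)$. From $w(\xi,0) = - \sin(5 \xi)$: $c_5=-1$.
So $w(\xi,t) = - e^{-25 t} \sin(5 \xi)$, and $u(\xi,t) = e^{-2t}w(\xi,t)$.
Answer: $u(\xi, t) = - e^{-27 t} \sin(5 \xi)$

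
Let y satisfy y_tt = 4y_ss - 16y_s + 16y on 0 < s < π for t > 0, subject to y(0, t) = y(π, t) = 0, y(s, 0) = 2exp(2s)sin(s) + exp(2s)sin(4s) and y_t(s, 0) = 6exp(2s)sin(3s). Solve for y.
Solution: Substitute y = exp(2s)u.
Then y_s = exp(2s)(u_s + 2u), y_ss = exp(2s)(u_ss + 4u_s + 4u), y_tt = exp(2s)u_tt; substituting and dividing by exp(2s), the lower-order terms cancel: u_tt = 4u_ss (standard wave equation).
Data for u: u(s,0) = exp(-2s)y(s,0) = 2sin(s) + sin(4s); u_t(s,0) = exp(-2s)y_t(s,0) = 6sin(3s). The boundary conditions carry over: u(0,t) = u(π,t) = 0.
Separating variables: u = Σ [A_n cos(ω_n t) + B_n sin(ω_n t)] sin(ns), ω_n = 2n. From ICs (B_n = velocity coefficient / ω_n): A_1=2, A_4=1, B_3=1.
So u(s,t) = 2sin(s)cos(2t) + sin(3s)sin(6t) + sin(4s)cos(8t), and y(s,t) = exp(2s)u(s,t).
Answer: y(s, t) = 2exp(2s)sin(s)cos(2t) + exp(2s)sin(3s)sin(6t) + exp(2s)sin(4s)cos(8t)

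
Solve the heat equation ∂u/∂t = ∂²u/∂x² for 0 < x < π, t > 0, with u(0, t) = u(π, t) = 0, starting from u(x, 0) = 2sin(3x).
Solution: Using separation of variables u = X(x)T(t):
Eigenfunctions: sin(nx), n = 1, 2, 3, ...
General solution: u(x, t) = Σ c_n sin(nx) exp(-n² t)
Matching u(x,0) = 2sin(3x) term by term: c_3=2.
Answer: u(x, t) = 2exp(-9t)sin(3x)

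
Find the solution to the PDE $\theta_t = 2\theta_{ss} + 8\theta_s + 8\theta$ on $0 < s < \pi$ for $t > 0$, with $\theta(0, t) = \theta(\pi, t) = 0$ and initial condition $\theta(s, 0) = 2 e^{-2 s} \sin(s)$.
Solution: Substitute $\theta = e^{-2s}u$, i.e. $u = e^{2s}\theta$.
By the product rule, $\theta_s = e^{-2s}(u_s - 2u)$, $\theta_{ss} = e^{-2s}(u_{ss} - 4u_s + 4u)$, $\theta_t = e^{-2s}u_t$.
Substituting into the PDE and dividing by $e^{-2s}$: $u_t = 2(u_{ss} - 4u_s + 4u) + 8(u_s - 2u) + 8u$.
The lower-order terms cancel, leaving the standard heat equation $u_t = 2u_{ss}$.
Initial data for $u$: $u(s,0) = e^{2s}\theta(s,0) = 2 \sin(s)$. The boundary conditions carry over: $u(0,t) = u(\pi,t) = 0$.
Solve for $u$:
  Using separation of variables $u = X(s)G(t)$:
  Eigenfunctions: $\sin(ns)$, $n = 1, 2, 3, \ldots$
  General solution: $u(s, t) = \sum c_n \sin(ns) e^{-2n^2 t}$
  Matching $u(s,0) = 2 \sin(s)$ term by term: $c_1=2$.
Hence $u(s,t) = 2 e^{-2 t} \sin(s)$.
Transform back: $\theta(s,t) = e^{-2s}u(s,t)$.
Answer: $\theta(s, t) = 2 e^{-2 s} e^{-2 t} \sin(s)$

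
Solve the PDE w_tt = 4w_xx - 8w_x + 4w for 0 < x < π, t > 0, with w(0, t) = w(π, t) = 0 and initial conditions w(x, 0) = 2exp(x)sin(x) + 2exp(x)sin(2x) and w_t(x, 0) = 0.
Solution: Substitute w = exp(x)u.
Then w_x = exp(x)(u_x + u), w_xx = exp(x)(u_xx + 2u_x + u), w_tt = exp(x)u_tt; substituting and dividing by exp(x), the lower-order terms cancel: u_tt = 4u_xx (standard wave equation).
Data for u: u(x,0) = exp(-x)w(x,0) = 2sin(x) + 2sin(2x); u_t(x,0) = exp(-x)w_t(x,0) = 0. The boundary conditions carry over: u(0,t) = u(π,t) = 0.
Separating variables: u = Σ [A_n cos(ω_n t) + B_n sin(ω_n t)] sin(nx), ω_n = 2n. From ICs: A_1=2, A_2=2.
So u(x,t) = 2sin(x)cos(2t) + 2sin(2x)cos(4t), and w(x,t) = exp(x)u(x,t).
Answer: w(x, t) = 2exp(x)sin(x)cos(2t) + 2exp(x)sin(2x)cos(4t)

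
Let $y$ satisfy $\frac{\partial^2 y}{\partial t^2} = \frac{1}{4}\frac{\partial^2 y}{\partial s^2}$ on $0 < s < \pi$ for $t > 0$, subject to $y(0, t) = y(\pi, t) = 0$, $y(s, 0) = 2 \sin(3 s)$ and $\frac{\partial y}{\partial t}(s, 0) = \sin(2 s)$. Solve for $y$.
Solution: Using separation of variables $y = X(s)T(t)$:
Eigenfunctions: $\sin(ns)$, $n = 1, 2, 3, \ldots$
General solution: $y(s, t) = \sum [A_n \cos(n t/2) + B_n \sin(n t/2)] \sin(ns)$
From $y(s,0) = 2 \sin(3 s)$: $A_3=2$. From $y_t(s,0) = \sin(2 s)$, using $y_t(s,0) = \sum \omega_n B_n \sin(ns)$ with $\omega_n = n/2$: $B_2 = 1/1 = 1$.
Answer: $y(s, t) = \sin(2 s) \sin(t) + 2 \sin(3 s) \cos(3 t/2)$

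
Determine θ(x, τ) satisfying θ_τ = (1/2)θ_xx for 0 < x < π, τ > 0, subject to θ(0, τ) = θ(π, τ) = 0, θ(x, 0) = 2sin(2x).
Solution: Using separation of variables θ = X(x)G(τ):
Eigenfunctions: sin(nx), n = 1, 2, 3, ...
General solution: θ(x, τ) = Σ c_n sin(nx) exp(-n² τ/2)
Matching θ(x,0) = 2sin(2x) term by term: c_2=2.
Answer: θ(x, τ) = 2exp(-2τ)sin(2x)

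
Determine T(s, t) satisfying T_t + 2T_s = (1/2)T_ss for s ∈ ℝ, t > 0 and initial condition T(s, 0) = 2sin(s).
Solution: Change to a moving frame: let η = s - 2t, σ = t and write T(s,t) = u(η,σ).
By the chain rule T_t = u_σ - 2u_η, T_s = u_η, T_ss = u_ηη.
Then T_t + 2T_s = u_σ: the advection term cancels and the PDE becomes the heat equation u_σ = (1/2)u_ηη on η ∈ ℝ.
Initial data: u(η,0) = T(η,0) = 2sin(η).
On η ∈ ℝ each mode satisfies (sin(nη))″ = -n² sin(nη), so exp(-n²σ/2) sin(nη) solves the heat equation; by superposition u(η,σ) = Σ c_n exp(-n²σ/2) sin(nη).
Reading off the coefficients: c_1=2, so u(η,σ) = 2exp(-σ/2)sin(η).
Substituting back η = s - 2t, σ = t: T(s,t) = u(s - 2t, t).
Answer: T(s, t) = 2exp(-t/2)sin(s - 2t)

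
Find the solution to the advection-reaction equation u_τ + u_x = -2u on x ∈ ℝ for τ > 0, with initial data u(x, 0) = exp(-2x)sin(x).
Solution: Substitute u = exp(-2x)w, i.e. w = exp(2x)u.
By the product rule, u_x = exp(-2x)(w_x - 2w), u_τ = exp(-2x)w_τ.
Substituting into the PDE and dividing by exp(-2x): w_τ + (w_x - 2w) = -2w.
The lower-order terms cancel, leaving the standard advection equation w_τ + w_x = 0.
Initial data for w: w(x,0) = exp(2x)u(x,0) = sin(x).
Solve for w:
  By method of characteristics (waves move right with speed 1):
  Along characteristics x - τ = const, w is constant, so w(x,τ) = f(x - τ) with f = w(·, 0).
Hence w(x,τ) = sin(x - τ).
Transform back: u(x,τ) = exp(-2x)w(x,τ).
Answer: u(x, τ) = exp(-2x)sin(x - τ)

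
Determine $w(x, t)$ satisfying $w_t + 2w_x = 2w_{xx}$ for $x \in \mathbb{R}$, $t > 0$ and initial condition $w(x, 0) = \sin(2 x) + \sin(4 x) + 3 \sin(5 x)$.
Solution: Moving frame: $\eta = x - 2t$, $\sigma = t$, $w = u(\eta,\sigma)$, so $w_t = u_{\sigma} - 2u_{\eta}$ and $w_{xx} = u_{\eta\eta}$.
Hence $w_t + 2w_x = u_{\sigma}$ and the PDE becomes the heat equation $u_{\sigma} = 2u_{\eta\eta}$ on $\eta \in \mathbb{R}$.
Initial data: $u(\eta,0) = w(\eta,0) = \sin(2 \eta) + \sin(4 \eta) + 3 \sin(5 \eta)$. Each mode $\sin(n\eta)$ decays as $e^{-2n^2\sigma}$ on $\mathbb{R}$, so $u(\eta,\sigma) = \sum c_n e^{-2n^2\sigma} \sin(n\eta)$ with $c_2=1, c_4=1, c_5=3$: $u(\eta,\sigma) = e^{-8 \sigma} \sin(2 \eta) + e^{-32 \sigma} \sin(4 \eta) + 3 e^{-50 \sigma} \sin(5 \eta)$.
Substituting back: $w(x,t) = u(x - 2t, t)$.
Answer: $w(x, t) = - e^{-8 t} \sin(4 t - 2 x) -  e^{-32 t} \sin(8 t - 4 x) - 3 e^{-50 t} \sin(10 t - 5 x)$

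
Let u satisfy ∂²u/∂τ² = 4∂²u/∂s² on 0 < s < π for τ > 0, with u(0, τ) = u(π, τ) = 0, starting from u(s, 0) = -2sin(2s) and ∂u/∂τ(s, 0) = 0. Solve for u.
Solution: Using separation of variables u = X(s)T(τ):
Eigenfunctions: sin(ns), n = 1, 2, 3, ...
General solution: u(s, τ) = Σ [A_n cos(2n τ) + B_n sin(2n τ)] sin(ns)
From u(s,0) = -2sin(2s): A_2=-2. From u_τ(s,0) = 0: all B_n = 0.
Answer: u(s, τ) = -2sin(2s)cos(4τ)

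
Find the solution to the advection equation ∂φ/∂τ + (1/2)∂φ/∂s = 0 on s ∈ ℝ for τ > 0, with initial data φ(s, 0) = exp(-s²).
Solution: By method of characteristics (waves move right with speed 1/2):
Along characteristics s - (1/2)τ = const, φ is constant, so φ(s,τ) = f(s - (1/2)τ) with f = φ(·, 0).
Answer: φ(s, τ) = exp(-(s - τ/2)²)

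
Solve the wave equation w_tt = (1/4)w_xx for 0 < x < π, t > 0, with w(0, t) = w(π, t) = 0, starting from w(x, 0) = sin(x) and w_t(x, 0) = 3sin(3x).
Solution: Separating variables: w = Σ [A_n cos(ω_n t) + B_n sin(ω_n t)] sin(nx), ω_n = n/2. From ICs (B_n = velocity coefficient / ω_n): A_1=1, B_3=2.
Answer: w(x, t) = 2sin(3t/2)sin(3x) + sin(x)cos(t/2)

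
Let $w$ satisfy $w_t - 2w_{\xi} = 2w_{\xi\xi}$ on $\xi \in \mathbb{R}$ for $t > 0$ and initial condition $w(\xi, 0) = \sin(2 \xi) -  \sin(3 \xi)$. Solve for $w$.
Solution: Moving frame: $\eta = \xi + 2t$, $\sigma = t$, $w = u(\eta,\sigma)$, so $w_t = u_{\sigma} + 2u_{\eta}$ and $w_{\xi\xi} = u_{\eta\eta}$.
Hence $w_t - 2w_{\xi} = u_{\sigma}$ and the PDE becomes the heat equation $u_{\sigma} = 2u_{\eta\eta}$ on $\eta \in \mathbb{R}$.
Initial data: $u(\eta,0) = w(\eta,0) = \sin(2 \eta) - \sin(3 \eta)$. Each mode $\sin(n\eta)$ decays as $e^{-2n^2\sigma}$ on $\mathbb{R}$, so $u(\eta,\sigma) = \sum c_n e^{-2n^2\sigma} \sin(n\eta)$ with $c_2=1, c_3=-1$: $u(\eta,\sigma) = e^{-8 \sigma} \sin(2 \eta) - e^{-18 \sigma} \sin(3 \eta)$.
Substituting back: $w(\xi,t) = u(\xi + 2t, t)$.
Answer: $w(\xi, t) = e^{-8 t} \sin(2 \xi + 4 t) -  e^{-18 t} \sin(3 \xi + 6 t)$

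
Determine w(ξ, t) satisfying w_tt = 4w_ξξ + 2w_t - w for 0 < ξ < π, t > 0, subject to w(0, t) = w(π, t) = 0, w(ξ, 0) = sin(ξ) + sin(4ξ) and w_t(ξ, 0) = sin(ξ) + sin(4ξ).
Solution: Substitute w = exp(t)u, i.e. u = exp(-t)w.
By the product rule, w_t = exp(t)(u_t + u), w_tt = exp(t)(u_tt + 2u_t + u), w_ξξ = exp(t)u_ξξ.
Substituting into the PDE and dividing by exp(t): u_tt + 2u_t + u = 4u_ξξ + 2(u_t + u) - u.
The lower-order terms cancel, leaving the standard wave equation u_tt = 4u_ξξ.
Initial data for u: u(ξ,0) = w(ξ,0) = sin(ξ) + sin(4ξ); u_t(ξ,0) = w_t(ξ,0) - w(ξ,0) = 0. The boundary conditions carry over: u(0,t) = u(π,t) = 0.
Solve for u:
  Using separation of variables u = X(ξ)T(t):
  Eigenfunctions: sin(nξ), n = 1, 2, 3, ...
  General solution: u(ξ, t) = Σ [A_n cos(2n t) + B_n sin(2n t)] sin(nξ)
  From u(ξ,0) = sin(ξ) + sin(4ξ): A_1=1, A_4=1. From u_t(ξ,0) = 0: all B_n = 0.
Hence u(ξ,t) = sin(ξ)cos(2t) + sin(4ξ)cos(8t).
Transform back: w(ξ,t) = exp(t)u(ξ,t).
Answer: w(ξ, t) = exp(t)sin(ξ)cos(2t) + exp(t)sin(4ξ)cos(8t)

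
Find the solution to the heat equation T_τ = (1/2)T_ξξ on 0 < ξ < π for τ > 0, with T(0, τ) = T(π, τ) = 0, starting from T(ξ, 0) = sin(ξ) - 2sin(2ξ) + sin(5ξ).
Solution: Using separation of variables T = X(ξ)G(τ):
Eigenfunctions: sin(nξ), n = 1, 2, 3, ...
General solution: T(ξ, τ) = Σ c_n sin(nξ) exp(-n² τ/2)
Matching T(ξ,0) = sin(ξ) - 2sin(2ξ) + sin(5ξ) term by term: c_1=1, c_2=-2, c_5=1.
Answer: T(ξ, τ) = -2exp(-2τ)sin(2ξ) + exp(-τ/2)sin(ξ) + exp(-25τ/2)sin(5ξ)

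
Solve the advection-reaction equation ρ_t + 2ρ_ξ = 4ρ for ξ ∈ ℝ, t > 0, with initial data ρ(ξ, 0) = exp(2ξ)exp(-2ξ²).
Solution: Substitute ρ = exp(2ξ)u, i.e. u = exp(-2ξ)ρ.
By the product rule, ρ_ξ = exp(2ξ)(u_ξ + 2u), ρ_t = exp(2ξ)u_t.
Substituting into the PDE and dividing by exp(2ξ): u_t + 2(u_ξ + 2u) = 4u.
The lower-order terms cancel, leaving the standard advection equation u_t + 2u_ξ = 0.
Initial data for u: u(ξ,0) = exp(-2ξ)ρ(ξ,0) = exp(-2ξ²).
Solve for u:
  By method of characteristics (waves move right with speed 2):
  Along characteristics ξ - 2t = const, u is constant, so u(ξ,t) = f(ξ - 2t) with f = u(·, 0).
Hence u(ξ,t) = exp(-2(-2t + ξ)²).
Transform back: ρ(ξ,t) = exp(2ξ)u(ξ,t).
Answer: ρ(ξ, t) = exp(2ξ)exp(-2(-2t + ξ)²)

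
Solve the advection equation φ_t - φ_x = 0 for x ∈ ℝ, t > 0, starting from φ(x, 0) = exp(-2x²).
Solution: By method of characteristics (waves move left with speed 1):
Along characteristics x + t = const, φ is constant, so φ(x,t) = f(x + t) with f = φ(·, 0).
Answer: φ(x, t) = exp(-2(t + x)²)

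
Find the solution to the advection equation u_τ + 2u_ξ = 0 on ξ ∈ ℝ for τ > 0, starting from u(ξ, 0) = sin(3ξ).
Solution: By method of characteristics (waves move right with speed 2):
Along characteristics ξ - 2τ = const, u is constant, so u(ξ,τ) = f(ξ - 2τ) with f = u(·, 0).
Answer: u(ξ, τ) = sin(3ξ - 6τ)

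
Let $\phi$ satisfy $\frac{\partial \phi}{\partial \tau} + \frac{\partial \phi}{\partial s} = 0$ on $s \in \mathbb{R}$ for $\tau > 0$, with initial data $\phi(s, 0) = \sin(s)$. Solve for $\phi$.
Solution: By method of characteristics (waves move right with speed 1):
Along characteristics $s - \tau =$ const, $\phi$ is constant, so $\phi(s,\tau) = f(s - \tau)$ with $f = \phi( \cdot , 0)$.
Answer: $\phi(s, \tau) = - \sin(\tau - s)$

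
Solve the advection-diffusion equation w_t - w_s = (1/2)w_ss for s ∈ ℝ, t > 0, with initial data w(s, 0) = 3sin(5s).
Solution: Moving frame: η = s + t, σ = t, w = u(η,σ), so w_t = u_σ + u_η and w_ss = u_ηη.
Hence w_t - w_s = u_σ and the PDE becomes the heat equation u_σ = (1/2)u_ηη on η ∈ ℝ.
Initial data: u(η,0) = w(η,0) = 3sin(5η). Each mode sin(nη) decays as exp(-n²σ/2) on ℝ, so u(η,σ) = Σ c_n exp(-n²σ/2) sin(nη) with c_5=3: u(η,σ) = 3exp(-25σ/2)sin(5η).
Substituting back: w(s,t) = u(s + t, t).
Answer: w(s, t) = 3exp(-25t/2)sin(5s + 5t)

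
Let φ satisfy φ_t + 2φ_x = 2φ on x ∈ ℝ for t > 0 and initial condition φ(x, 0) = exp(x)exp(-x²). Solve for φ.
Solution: Substitute φ = exp(x)u, i.e. u = exp(-x)φ.
By the product rule, φ_x = exp(x)(u_x + u), φ_t = exp(x)u_t.
Substituting into the PDE and dividing by exp(x): u_t + 2(u_x + u) = 2u.
The lower-order terms cancel, leaving the standard advection equation u_t + 2u_x = 0.
Initial data for u: u(x,0) = exp(-x)φ(x,0) = exp(-x²).
Solve for u:
  By method of characteristics (waves move right with speed 2):
  Along characteristics x - 2t = const, u is constant, so u(x,t) = f(x - 2t) with f = u(·, 0).
Hence u(x,t) = exp(-(-2t + x)²).
Transform back: φ(x,t) = exp(x)u(x,t).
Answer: φ(x, t) = exp(x)exp(-(-2t + x)²)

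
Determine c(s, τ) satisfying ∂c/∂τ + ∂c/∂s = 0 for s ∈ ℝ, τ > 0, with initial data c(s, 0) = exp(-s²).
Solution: By method of characteristics (waves move right with speed 1):
Along characteristics s - τ = const, c is constant, so c(s,τ) = f(s - τ) with f = c(·, 0).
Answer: c(s, τ) = exp(-(s - τ)²)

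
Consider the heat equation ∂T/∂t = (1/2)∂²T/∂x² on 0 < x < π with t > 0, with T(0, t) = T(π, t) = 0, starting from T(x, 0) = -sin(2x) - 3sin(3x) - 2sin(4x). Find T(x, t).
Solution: Separating variables: T = Σ c_n exp(-n²t/2) sin(nx). From T(x,0) = -sin(2x) - 3sin(3x) - 2sin(4x): c_2=-1, c_3=-3, c_4=-2.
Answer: T(x, t) = -exp(-2t)sin(2x) - 2exp(-8t)sin(4x) - 3exp(-9t/2)sin(3x)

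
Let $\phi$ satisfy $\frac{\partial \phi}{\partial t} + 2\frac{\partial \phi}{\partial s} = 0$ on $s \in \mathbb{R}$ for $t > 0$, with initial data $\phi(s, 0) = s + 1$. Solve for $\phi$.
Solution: By characteristics ($ds/dt = 2$), $\phi(s,t) = f(s - 2t)$ with $f = \phi( \cdot , 0)$.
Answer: $\phi(s, t) = s - 2 t + 1$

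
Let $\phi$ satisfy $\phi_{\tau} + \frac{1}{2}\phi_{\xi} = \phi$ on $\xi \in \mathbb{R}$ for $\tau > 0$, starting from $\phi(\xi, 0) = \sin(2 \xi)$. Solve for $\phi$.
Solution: Substitute $\phi = e^{\tau}u$, i.e. $u = e^{-\tau}\phi$.
By the product rule, $\phi_{\tau} = e^{\tau}(u_{\tau} + u)$, $\phi_{\xi} = e^{\tau}u_{\xi}$.
Substituting into the PDE and dividing by $e^{\tau}$: $u_{\tau} + u + \frac{1}{2}u_{\xi} = u$.
The lower-order terms cancel, leaving the standard advection equation $u_{\tau} + \frac{1}{2}u_{\xi} = 0$.
Initial data for $u$: $u(\xi,0) = \phi(\xi,0) = \sin(2 \xi)$.
Solve for $u$:
  By method of characteristics (waves move right with speed 1/2):
  Along characteristics $\xi - \frac{1}{2}\tau =$ const, $u$ is constant, so $u(\xi,\tau) = f(\xi - \frac{1}{2}\tau)$ with $f = u( \cdot , 0)$.
Hence $u(\xi,\tau) = \sin(2 \xi - \tau)$.
Transform back: $\phi(\xi,\tau) = e^{\tau}u(\xi,\tau)$.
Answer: $\phi(\xi, \tau) = - e^{\tau} \sin(\tau - 2 \xi)$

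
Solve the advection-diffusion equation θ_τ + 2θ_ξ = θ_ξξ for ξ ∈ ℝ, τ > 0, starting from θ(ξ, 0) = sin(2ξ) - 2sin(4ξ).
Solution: Moving frame: η = ξ - 2τ, σ = τ, θ = u(η,σ), so θ_τ = u_σ - 2u_η and θ_ξξ = u_ηη.
Hence θ_τ + 2θ_ξ = u_σ and the PDE becomes the heat equation u_σ = u_ηη on η ∈ ℝ.
Initial data: u(η,0) = θ(η,0) = sin(2η) - 2sin(4η). Each mode sin(nη) decays as exp(-n²σ) on ℝ, so u(η,σ) = Σ c_n exp(-n²σ) sin(nη) with c_2=1, c_4=-2: u(η,σ) = exp(-4σ)sin(2η) - 2exp(-16σ)sin(4η).
Substituting back: θ(ξ,τ) = u(ξ - 2τ, τ).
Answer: θ(ξ, τ) = exp(-4τ)sin(2ξ - 4τ) - 2exp(-16τ)sin(4ξ - 8τ)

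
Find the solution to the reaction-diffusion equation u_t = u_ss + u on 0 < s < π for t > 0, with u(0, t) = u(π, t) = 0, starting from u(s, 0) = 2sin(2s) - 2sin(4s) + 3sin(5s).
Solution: Substitute u = exp(t)w.
Then u_t = exp(t)(w_t + w), u_ss = exp(t)w_ss; substituting and dividing by exp(t), the lower-order terms cancel: w_t = w_ss (standard heat equation).
Data for w: w(s,0) = u(s,0) = 2sin(2s) - 2sin(4s) + 3sin(5s). The boundary conditions carry over: w(0,t) = w(π,t) = 0.
Separating variables: w = Σ c_n exp(-n²t) sin(ns). From w(s,0) = 2sin(2s) - 2sin(4s) + 3sin(5s): c_2=2, c_4=-2, c_5=3.
So w(s,t) = 2exp(-4t)sin(2s) - 2exp(-16t)sin(4s) + 3exp(-25t)sin(5s), and u(s,t) = exp(t)w(s,t).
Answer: u(s, t) = 2exp(-3t)sin(2s) - 2exp(-15t)sin(4s) + 3exp(-24t)sin(5s)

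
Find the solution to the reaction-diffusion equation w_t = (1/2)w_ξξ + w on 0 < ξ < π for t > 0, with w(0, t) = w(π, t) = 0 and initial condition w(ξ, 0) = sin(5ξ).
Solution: Substitute w = exp(t)u, i.e. u = exp(-t)w.
By the product rule, w_t = exp(t)(u_t + u), w_ξξ = exp(t)u_ξξ.
Substituting into the PDE and dividing by exp(t): u_t + u = (1/2)u_ξξ + u.
The lower-order terms cancel, leaving the standard heat equation u_t = (1/2)u_ξξ.
Initial data for u: u(ξ,0) = w(ξ,0) = sin(5ξ). The boundary conditions carry over: u(0,t) = u(π,t) = 0.
Solve for u:
  Using separation of variables u = X(ξ)T(t):
  Eigenfunctions: sin(nξ), n = 1, 2, 3, ...
  General solution: u(ξ, t) = Σ c_n sin(nξ) exp(-n² t/2)
  Matching u(ξ,0) = sin(5ξ) term by term: c_5=1.
Hence u(ξ,t) = exp(-25t/2)sin(5ξ).
Transform back: w(ξ,t) = exp(t)u(ξ,t).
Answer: w(ξ, t) = exp(-23t/2)sin(5ξ)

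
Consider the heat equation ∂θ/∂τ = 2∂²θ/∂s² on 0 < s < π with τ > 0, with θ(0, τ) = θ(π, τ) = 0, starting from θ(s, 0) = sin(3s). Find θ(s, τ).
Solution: Using separation of variables θ = X(s)G(τ):
Eigenfunctions: sin(ns), n = 1, 2, 3, ...
General solution: θ(s, τ) = Σ c_n sin(ns) exp(-2n² τ)
Matching θ(s,0) = sin(3s) term by term: c_3=1.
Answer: θ(s, τ) = exp(-18τ)sin(3s)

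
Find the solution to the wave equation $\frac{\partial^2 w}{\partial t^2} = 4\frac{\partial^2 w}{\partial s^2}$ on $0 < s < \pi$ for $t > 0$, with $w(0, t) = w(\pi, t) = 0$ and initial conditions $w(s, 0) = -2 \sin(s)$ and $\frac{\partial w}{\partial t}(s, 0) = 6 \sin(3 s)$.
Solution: Separating variables: $w = \sum [A_n \cos(\omega_n t) + B_n \sin(\omega_n t)] \sin(ns)$, $\omega_n = 2n$. From ICs ($B_n$ = velocity coefficient / $\omega_n$): $A_1=-2, B_3=1$.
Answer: $w(s, t) = -2 \sin(s) \cos(2 t) + \sin(3 s) \sin(6 t)$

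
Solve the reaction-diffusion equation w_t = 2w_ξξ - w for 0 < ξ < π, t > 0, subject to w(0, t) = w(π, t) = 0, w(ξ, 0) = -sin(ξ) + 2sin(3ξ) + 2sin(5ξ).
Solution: Substitute w = exp(-t)u.
Then w_t = exp(-t)(u_t - u), w_ξξ = exp(-t)u_ξξ; substituting and dividing by exp(-t), the lower-order terms cancel: u_t = 2u_ξξ (standard heat equation).
Data for u: u(ξ,0) = w(ξ,0) = -sin(ξ) + 2sin(3ξ) + 2sin(5ξ). The boundary conditions carry over: u(0,t) = u(π,t) = 0.
Separating variables: u = Σ c_n exp(-2n²t) sin(nξ). From u(ξ,0) = -sin(ξ) + 2sin(3ξ) + 2sin(5ξ): c_1=-1, c_3=2, c_5=2.
So u(ξ,t) = -exp(-2t)sin(ξ) + 2exp(-18t)sin(3ξ) + 2exp(-50t)sin(5ξ), and w(ξ,t) = exp(-t)u(ξ,t).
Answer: w(ξ, t) = -exp(-3t)sin(ξ) + 2exp(-19t)sin(3ξ) + 2exp(-51t)sin(5ξ)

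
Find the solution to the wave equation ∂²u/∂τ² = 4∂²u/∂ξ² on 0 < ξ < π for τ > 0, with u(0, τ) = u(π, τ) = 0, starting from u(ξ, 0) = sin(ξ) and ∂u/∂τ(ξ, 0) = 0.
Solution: Separating variables: u = Σ [A_n cos(ω_n τ) + B_n sin(ω_n τ)] sin(nξ), ω_n = 2n. From ICs: A_1=1.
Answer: u(ξ, τ) = sin(ξ)cos(2τ)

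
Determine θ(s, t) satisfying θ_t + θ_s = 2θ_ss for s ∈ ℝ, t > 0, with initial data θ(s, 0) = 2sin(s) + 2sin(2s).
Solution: Moving frame: η = s - t, σ = t, θ = u(η,σ), so θ_t = u_σ - u_η and θ_ss = u_ηη.
Hence θ_t + θ_s = u_σ and the PDE becomes the heat equation u_σ = 2u_ηη on η ∈ ℝ.
Initial data: u(η,0) = θ(η,0) = 2sin(η) + 2sin(2η). Each mode sin(nη) decays as exp(-2n²σ) on ℝ, so u(η,σ) = Σ c_n exp(-2n²σ) sin(nη) with c_1=2, c_2=2: u(η,σ) = 2exp(-2σ)sin(η) + 2exp(-8σ)sin(2η).
Substituting back: θ(s,t) = u(s - t, t).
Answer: θ(s, t) = 2exp(-2t)sin(s - t) + 2exp(-8t)sin(2s - 2t)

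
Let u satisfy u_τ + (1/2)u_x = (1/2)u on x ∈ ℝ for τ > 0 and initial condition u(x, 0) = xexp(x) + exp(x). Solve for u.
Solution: Substitute u = exp(x)w.
Then u_x = exp(x)(w_x + w), u_τ = exp(x)w_τ; substituting and dividing by exp(x), the lower-order terms cancel: w_τ + (1/2)w_x = 0 (standard advection equation).
Data for w: w(x,0) = exp(-x)u(x,0) = x + 1.
By characteristics (dx/dτ = 1/2), w(x,τ) = f(x - (1/2)τ) with f = w(·, 0).
So w(x,τ) = x - (1/2)τ + 1, and u(x,τ) = exp(x)w(x,τ).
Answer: u(x, τ) = xexp(x) - (1/2)τexp(x) + exp(x)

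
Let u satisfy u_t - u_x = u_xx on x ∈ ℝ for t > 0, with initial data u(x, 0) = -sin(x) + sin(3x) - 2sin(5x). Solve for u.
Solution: Moving frame: η = x + t, σ = t, u = w(η,σ), so u_t = w_σ + w_η and u_xx = w_ηη.
Hence u_t - u_x = w_σ and the PDE becomes the heat equation w_σ = w_ηη on η ∈ ℝ.
Initial data: w(η,0) = u(η,0) = -sin(η) + sin(3η) - 2sin(5η). Each mode sin(nη) decays as exp(-n²σ) on ℝ, so w(η,σ) = Σ c_n exp(-n²σ) sin(nη) with c_1=-1, c_3=1, c_5=-2: w(η,σ) = -exp(-σ)sin(η) + exp(-9σ)sin(3η) - 2exp(-25σ)sin(5η).
Substituting back: u(x,t) = w(x + t, t).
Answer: u(x, t) = -exp(-t)sin(t + x) + exp(-9t)sin(3t + 3x) - 2exp(-25t)sin(5t + 5x)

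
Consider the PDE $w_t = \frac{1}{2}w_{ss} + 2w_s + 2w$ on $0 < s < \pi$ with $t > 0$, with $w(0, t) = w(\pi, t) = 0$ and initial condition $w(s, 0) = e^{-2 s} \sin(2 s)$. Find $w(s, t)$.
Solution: Substitute $w = e^{-2s}u$.
Then $w_s = e^{-2s}(u_s - 2u)$, $w_{ss} = e^{-2s}(u_{ss} - 4u_s + 4u)$, $w_t = e^{-2s}u_t$; substituting and dividing by $e^{-2s}$, the lower-order terms cancel: $u_t = \frac{1}{2}u_{ss}$ (standard heat equation).
Data for $u$: $u(s,0) = e^{2s}w(s,0) = \sin(2 s)$. The boundary conditions carry over: $u(0,t) = u(\pi,t) = 0$.
Separating variables: $u = \sum c_n e^{-n^2t/2} \sin(ns)$. From $u(s,0) = \sin(2 s)$: $c_2=1$.
So $u(s,t) = e^{-2 t} \sin(2 s)$, and $w(s,t) = e^{-2s}u(s,t)$.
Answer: $w(s, t) = e^{-2 s} e^{-2 t} \sin(2 s)$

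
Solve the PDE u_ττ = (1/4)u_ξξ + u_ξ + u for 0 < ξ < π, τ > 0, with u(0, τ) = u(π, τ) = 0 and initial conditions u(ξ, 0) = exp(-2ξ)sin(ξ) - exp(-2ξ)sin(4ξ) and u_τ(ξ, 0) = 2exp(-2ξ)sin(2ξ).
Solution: Substitute u = exp(-2ξ)w.
Then u_ξ = exp(-2ξ)(w_ξ - 2w), u_ξξ = exp(-2ξ)(w_ξξ - 4w_ξ + 4w), u_ττ = exp(-2ξ)w_ττ; substituting and dividing by exp(-2ξ), the lower-order terms cancel: w_ττ = (1/4)w_ξξ (standard wave equation).
Data for w: w(ξ,0) = exp(2ξ)u(ξ,0) = sin(ξ) - sin(4ξ); w_τ(ξ,0) = exp(2ξ)u_τ(ξ,0) = 2sin(2ξ). The boundary conditions carry over: w(0,τ) = w(π,τ) = 0.
Separating variables: w = Σ [A_n cos(ω_n τ) + B_n sin(ω_n τ)] sin(nξ), ω_n = n/2. From ICs (B_n = velocity coefficient / ω_n): A_1=1, A_4=-1, B_2=2.
So w(ξ,τ) = sin(ξ)cos(τ/2) + 2sin(2ξ)sin(τ) - sin(4ξ)cos(2τ), and u(ξ,τ) = exp(-2ξ)w(ξ,τ).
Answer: u(ξ, τ) = exp(-2ξ)sin(ξ)cos(τ/2) + 2exp(-2ξ)sin(2ξ)sin(τ) - exp(-2ξ)sin(4ξ)cos(2τ)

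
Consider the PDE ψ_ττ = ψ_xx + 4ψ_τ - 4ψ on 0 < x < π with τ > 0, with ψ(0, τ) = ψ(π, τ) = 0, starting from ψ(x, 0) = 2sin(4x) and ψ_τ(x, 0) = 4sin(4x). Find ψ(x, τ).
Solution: Substitute ψ = exp(2τ)u.
Then ψ_τ = exp(2τ)(u_τ + 2u), ψ_ττ = exp(2τ)(u_ττ + 4u_τ + 4u), ψ_xx = exp(2τ)u_xx; substituting and dividing by exp(2τ), the lower-order terms cancel: u_ττ = u_xx (standard wave equation).
Data for u: u(x,0) = ψ(x,0) = 2sin(4x); u_τ(x,0) = ψ_τ(x,0) - 2ψ(x,0) = 0. The boundary conditions carry over: u(0,τ) = u(π,τ) = 0.
Separating variables: u = Σ [A_n cos(ω_n τ) + B_n sin(ω_n τ)] sin(nx), ω_n = n. From ICs: A_4=2.
So u(x,τ) = 2sin(4x)cos(4τ), and ψ(x,τ) = exp(2τ)u(x,τ).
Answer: ψ(x, τ) = 2exp(2τ)sin(4x)cos(4τ)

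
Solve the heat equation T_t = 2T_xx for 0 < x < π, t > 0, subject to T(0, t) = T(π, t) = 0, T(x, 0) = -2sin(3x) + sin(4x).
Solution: Using separation of variables T = X(x)G(t):
Eigenfunctions: sin(nx), n = 1, 2, 3, ...
General solution: T(x, t) = Σ c_n sin(nx) exp(-2n² t)
Matching T(x,0) = -2sin(3x) + sin(4x) term by term: c_3=-2, c_4=1.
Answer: T(x, t) = -2exp(-18t)sin(3x) + exp(-32t)sin(4x)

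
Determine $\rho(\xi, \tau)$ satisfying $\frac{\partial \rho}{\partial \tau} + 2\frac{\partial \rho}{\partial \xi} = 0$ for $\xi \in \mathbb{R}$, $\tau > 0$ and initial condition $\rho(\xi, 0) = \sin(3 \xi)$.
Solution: By method of characteristics (waves move right with speed 2):
Along characteristics $\xi - 2\tau =$ const, $\rho$ is constant, so $\rho(\xi,\tau) = f(\xi - 2\tau)$ with $f = \rho( \cdot , 0)$.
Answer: $\rho(\xi, \tau) = - \sin(6 \tau - 3 \xi)$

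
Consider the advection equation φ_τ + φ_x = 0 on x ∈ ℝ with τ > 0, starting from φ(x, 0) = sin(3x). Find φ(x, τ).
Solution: By method of characteristics (waves move right with speed 1):
Along characteristics x - τ = const, φ is constant, so φ(x,τ) = f(x - τ) with f = φ(·, 0).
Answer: φ(x, τ) = sin(3x - 3τ)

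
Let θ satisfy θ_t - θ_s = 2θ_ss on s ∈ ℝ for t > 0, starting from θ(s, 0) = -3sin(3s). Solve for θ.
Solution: Moving frame: η = s + t, σ = t, θ = u(η,σ), so θ_t = u_σ + u_η and θ_ss = u_ηη.
Hence θ_t - θ_s = u_σ and the PDE becomes the heat equation u_σ = 2u_ηη on η ∈ ℝ.
Initial data: u(η,0) = θ(η,0) = -3sin(3η). Each mode sin(nη) decays as exp(-2n²σ) on ℝ, so u(η,σ) = Σ c_n exp(-2n²σ) sin(nη) with c_3=-3: u(η,σ) = -3exp(-18σ)sin(3η).
Substituting back: θ(s,t) = u(s + t, t).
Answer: θ(s, t) = -3exp(-18t)sin(3s + 3t)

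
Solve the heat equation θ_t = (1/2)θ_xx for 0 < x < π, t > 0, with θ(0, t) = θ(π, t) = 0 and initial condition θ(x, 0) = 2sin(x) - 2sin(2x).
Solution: Separating variables: θ = Σ c_n exp(-n²t/2) sin(nx). From θ(x,0) = 2sin(x) - 2sin(2x): c_1=2, c_2=-2.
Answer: θ(x, t) = -2exp(-2t)sin(2x) + 2exp(-t/2)sin(x)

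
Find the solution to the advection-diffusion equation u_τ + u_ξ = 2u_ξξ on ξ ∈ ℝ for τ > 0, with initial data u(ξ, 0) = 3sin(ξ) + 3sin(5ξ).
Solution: Change to a moving frame: let η = ξ - τ, σ = τ and write u(ξ,τ) = w(η,σ).
By the chain rule u_τ = w_σ - w_η, u_ξ = w_η, u_ξξ = w_ηη.
Then u_τ + u_ξ = w_σ: the advection term cancels and the PDE becomes the heat equation w_σ = 2w_ηη on η ∈ ℝ.
Initial data: w(η,0) = u(η,0) = 3sin(η) + 3sin(5η).
On η ∈ ℝ each mode satisfies (sin(nη))″ = -n² sin(nη), so exp(-2n²σ) sin(nη) solves the heat equation; by superposition w(η,σ) = Σ c_n exp(-2n²σ) sin(nη).
Reading off the coefficients: c_1=3, c_5=3, so w(η,σ) = 3exp(-2σ)sin(η) + 3exp(-50σ)sin(5η).
Substituting back η = ξ - τ, σ = τ: u(ξ,τ) = w(ξ - τ, τ).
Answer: u(ξ, τ) = 3exp(-2τ)sin(ξ - τ) + 3exp(-50τ)sin(5ξ - 5τ)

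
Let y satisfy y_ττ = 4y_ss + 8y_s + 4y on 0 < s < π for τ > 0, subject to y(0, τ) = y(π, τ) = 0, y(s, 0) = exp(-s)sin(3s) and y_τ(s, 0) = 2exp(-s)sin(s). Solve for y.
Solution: Substitute y = exp(-s)u.
Then y_s = exp(-s)(u_s - u), y_ss = exp(-s)(u_ss - 2u_s + u), y_ττ = exp(-s)u_ττ; substituting and dividing by exp(-s), the lower-order terms cancel: u_ττ = 4u_ss (standard wave equation).
Data for u: u(s,0) = exp(s)y(s,0) = sin(3s); u_τ(s,0) = exp(s)y_τ(s,0) = 2sin(s). The boundary conditions carry over: u(0,τ) = u(π,τ) = 0.
Separating variables: u = Σ [A_n cos(ω_n τ) + B_n sin(ω_n τ)] sin(ns), ω_n = 2n. From ICs (B_n = velocity coefficient / ω_n): A_3=1, B_1=1.
So u(s,τ) = sin(s)sin(2τ) + sin(3s)cos(6τ), and y(s,τ) = exp(-s)u(s,τ).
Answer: y(s, τ) = exp(-s)sin(s)sin(2τ) + exp(-s)sin(3s)cos(6τ)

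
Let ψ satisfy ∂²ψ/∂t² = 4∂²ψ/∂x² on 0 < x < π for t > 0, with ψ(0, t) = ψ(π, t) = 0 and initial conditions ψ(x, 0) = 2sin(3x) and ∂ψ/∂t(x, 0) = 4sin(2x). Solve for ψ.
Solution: Using separation of variables ψ = X(x)T(t):
Eigenfunctions: sin(nx), n = 1, 2, 3, ...
General solution: ψ(x, t) = Σ [A_n cos(2n t) + B_n sin(2n t)] sin(nx)
From ψ(x,0) = 2sin(3x): A_3=2. From ψ_t(x,0) = 4sin(2x), using ψ_t(x,0) = Σ ω_n B_n sin(nx) with ω_n = 2n: B_2 = 4/4 = 1.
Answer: ψ(x, t) = sin(4t)sin(2x) + 2sin(3x)cos(6t)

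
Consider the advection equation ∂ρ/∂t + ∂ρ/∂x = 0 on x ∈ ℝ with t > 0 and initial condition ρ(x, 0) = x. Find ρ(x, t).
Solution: By method of characteristics (waves move right with speed 1):
Along characteristics x - t = const, ρ is constant, so ρ(x,t) = f(x - t) with f = ρ(·, 0).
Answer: ρ(x, t) = -t + x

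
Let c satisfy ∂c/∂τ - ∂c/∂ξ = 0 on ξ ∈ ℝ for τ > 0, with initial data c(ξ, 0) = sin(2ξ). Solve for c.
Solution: By method of characteristics (waves move left with speed 1):
Along characteristics ξ + τ = const, c is constant, so c(ξ,τ) = f(ξ + τ) with f = c(·, 0).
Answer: c(ξ, τ) = sin(2ξ + 2τ)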